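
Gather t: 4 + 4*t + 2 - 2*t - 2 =2*t + 4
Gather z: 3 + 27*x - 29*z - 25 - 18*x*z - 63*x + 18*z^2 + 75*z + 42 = -36*x + 18*z^2 + z*(46 - 18*x) + 20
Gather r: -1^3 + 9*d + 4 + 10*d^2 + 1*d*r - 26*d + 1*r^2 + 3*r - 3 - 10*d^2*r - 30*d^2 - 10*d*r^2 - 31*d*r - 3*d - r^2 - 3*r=-20*d^2 - 10*d*r^2 - 20*d + r*(-10*d^2 - 30*d)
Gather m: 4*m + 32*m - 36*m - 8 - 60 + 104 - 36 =0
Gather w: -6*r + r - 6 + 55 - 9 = 40 - 5*r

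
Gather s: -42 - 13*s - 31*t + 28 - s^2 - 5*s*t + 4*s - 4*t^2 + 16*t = -s^2 + s*(-5*t - 9) - 4*t^2 - 15*t - 14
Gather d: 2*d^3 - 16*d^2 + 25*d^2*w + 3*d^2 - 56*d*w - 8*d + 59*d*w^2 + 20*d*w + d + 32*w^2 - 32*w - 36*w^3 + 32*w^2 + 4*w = 2*d^3 + d^2*(25*w - 13) + d*(59*w^2 - 36*w - 7) - 36*w^3 + 64*w^2 - 28*w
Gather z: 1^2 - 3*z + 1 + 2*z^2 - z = 2*z^2 - 4*z + 2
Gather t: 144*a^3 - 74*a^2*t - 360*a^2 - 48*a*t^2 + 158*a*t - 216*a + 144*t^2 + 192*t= 144*a^3 - 360*a^2 - 216*a + t^2*(144 - 48*a) + t*(-74*a^2 + 158*a + 192)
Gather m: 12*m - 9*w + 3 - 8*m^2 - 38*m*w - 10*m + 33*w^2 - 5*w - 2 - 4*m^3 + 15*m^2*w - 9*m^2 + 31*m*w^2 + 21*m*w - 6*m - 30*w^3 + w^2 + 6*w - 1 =-4*m^3 + m^2*(15*w - 17) + m*(31*w^2 - 17*w - 4) - 30*w^3 + 34*w^2 - 8*w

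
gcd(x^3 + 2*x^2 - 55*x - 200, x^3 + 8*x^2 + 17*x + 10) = x + 5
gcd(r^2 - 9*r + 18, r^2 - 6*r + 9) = r - 3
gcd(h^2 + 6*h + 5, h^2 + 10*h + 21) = 1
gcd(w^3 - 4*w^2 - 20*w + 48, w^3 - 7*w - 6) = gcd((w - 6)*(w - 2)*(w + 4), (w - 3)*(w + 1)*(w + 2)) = 1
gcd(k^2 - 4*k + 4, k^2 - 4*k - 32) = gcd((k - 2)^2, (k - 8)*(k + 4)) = 1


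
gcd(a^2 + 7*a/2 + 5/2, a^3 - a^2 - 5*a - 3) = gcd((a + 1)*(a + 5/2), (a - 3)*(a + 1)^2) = a + 1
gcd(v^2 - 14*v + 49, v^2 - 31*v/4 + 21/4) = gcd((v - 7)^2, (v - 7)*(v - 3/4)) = v - 7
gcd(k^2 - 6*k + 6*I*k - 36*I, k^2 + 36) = k + 6*I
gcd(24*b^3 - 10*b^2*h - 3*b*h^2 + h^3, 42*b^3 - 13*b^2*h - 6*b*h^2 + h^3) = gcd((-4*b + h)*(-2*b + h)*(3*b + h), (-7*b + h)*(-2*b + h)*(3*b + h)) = 6*b^2 - b*h - h^2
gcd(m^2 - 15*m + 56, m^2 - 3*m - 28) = m - 7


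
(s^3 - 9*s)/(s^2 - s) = (s^2 - 9)/(s - 1)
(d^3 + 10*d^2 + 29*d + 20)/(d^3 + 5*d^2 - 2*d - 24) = (d^2 + 6*d + 5)/(d^2 + d - 6)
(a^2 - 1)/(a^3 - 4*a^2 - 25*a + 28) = (a + 1)/(a^2 - 3*a - 28)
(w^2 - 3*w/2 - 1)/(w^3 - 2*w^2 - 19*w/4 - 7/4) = 2*(w - 2)/(2*w^2 - 5*w - 7)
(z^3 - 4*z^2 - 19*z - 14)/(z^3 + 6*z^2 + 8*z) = (z^2 - 6*z - 7)/(z*(z + 4))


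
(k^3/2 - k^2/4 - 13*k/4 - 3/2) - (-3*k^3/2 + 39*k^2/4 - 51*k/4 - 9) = 2*k^3 - 10*k^2 + 19*k/2 + 15/2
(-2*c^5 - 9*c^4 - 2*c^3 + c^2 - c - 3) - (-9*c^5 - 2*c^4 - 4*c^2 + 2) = 7*c^5 - 7*c^4 - 2*c^3 + 5*c^2 - c - 5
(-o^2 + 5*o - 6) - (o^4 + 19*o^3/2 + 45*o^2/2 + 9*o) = -o^4 - 19*o^3/2 - 47*o^2/2 - 4*o - 6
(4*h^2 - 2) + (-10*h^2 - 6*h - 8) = -6*h^2 - 6*h - 10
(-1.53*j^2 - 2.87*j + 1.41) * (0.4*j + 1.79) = -0.612*j^3 - 3.8867*j^2 - 4.5733*j + 2.5239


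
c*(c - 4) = c^2 - 4*c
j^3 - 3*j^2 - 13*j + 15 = (j - 5)*(j - 1)*(j + 3)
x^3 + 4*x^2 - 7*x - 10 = (x - 2)*(x + 1)*(x + 5)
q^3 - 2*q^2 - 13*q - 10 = (q - 5)*(q + 1)*(q + 2)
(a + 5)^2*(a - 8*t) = a^3 - 8*a^2*t + 10*a^2 - 80*a*t + 25*a - 200*t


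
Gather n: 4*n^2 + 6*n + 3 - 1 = 4*n^2 + 6*n + 2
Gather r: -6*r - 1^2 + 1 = -6*r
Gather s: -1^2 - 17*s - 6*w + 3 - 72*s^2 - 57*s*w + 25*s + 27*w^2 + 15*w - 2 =-72*s^2 + s*(8 - 57*w) + 27*w^2 + 9*w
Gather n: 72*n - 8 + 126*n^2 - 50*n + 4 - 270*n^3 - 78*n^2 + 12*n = -270*n^3 + 48*n^2 + 34*n - 4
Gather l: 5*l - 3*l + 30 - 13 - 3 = 2*l + 14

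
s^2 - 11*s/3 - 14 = (s - 6)*(s + 7/3)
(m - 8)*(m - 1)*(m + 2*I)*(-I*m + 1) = -I*m^4 + 3*m^3 + 9*I*m^3 - 27*m^2 - 6*I*m^2 + 24*m - 18*I*m + 16*I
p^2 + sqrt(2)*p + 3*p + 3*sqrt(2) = (p + 3)*(p + sqrt(2))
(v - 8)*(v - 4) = v^2 - 12*v + 32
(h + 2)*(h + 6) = h^2 + 8*h + 12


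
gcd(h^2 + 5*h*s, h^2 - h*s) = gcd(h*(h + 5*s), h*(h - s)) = h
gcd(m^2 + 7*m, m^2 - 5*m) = m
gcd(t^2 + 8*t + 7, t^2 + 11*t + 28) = t + 7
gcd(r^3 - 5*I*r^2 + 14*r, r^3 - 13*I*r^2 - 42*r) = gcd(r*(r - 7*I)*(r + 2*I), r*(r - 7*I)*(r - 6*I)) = r^2 - 7*I*r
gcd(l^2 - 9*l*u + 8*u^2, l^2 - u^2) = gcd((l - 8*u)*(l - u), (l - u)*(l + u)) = -l + u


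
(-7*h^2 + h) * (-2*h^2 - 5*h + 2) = 14*h^4 + 33*h^3 - 19*h^2 + 2*h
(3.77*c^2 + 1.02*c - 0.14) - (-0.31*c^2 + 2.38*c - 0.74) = 4.08*c^2 - 1.36*c + 0.6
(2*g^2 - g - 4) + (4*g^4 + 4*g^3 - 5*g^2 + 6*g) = 4*g^4 + 4*g^3 - 3*g^2 + 5*g - 4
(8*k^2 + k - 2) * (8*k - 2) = 64*k^3 - 8*k^2 - 18*k + 4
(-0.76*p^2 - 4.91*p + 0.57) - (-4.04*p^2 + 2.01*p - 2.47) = 3.28*p^2 - 6.92*p + 3.04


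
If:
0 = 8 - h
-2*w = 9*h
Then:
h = 8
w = -36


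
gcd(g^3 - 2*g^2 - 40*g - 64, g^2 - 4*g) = 1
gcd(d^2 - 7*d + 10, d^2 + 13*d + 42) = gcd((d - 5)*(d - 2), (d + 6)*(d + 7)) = 1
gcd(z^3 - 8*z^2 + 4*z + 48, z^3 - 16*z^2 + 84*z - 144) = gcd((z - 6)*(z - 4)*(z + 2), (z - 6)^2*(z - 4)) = z^2 - 10*z + 24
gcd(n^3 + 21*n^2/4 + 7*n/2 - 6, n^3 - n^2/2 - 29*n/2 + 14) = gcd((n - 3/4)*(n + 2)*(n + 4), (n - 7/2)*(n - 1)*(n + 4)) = n + 4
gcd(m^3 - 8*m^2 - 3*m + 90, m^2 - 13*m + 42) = m - 6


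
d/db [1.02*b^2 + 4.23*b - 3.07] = 2.04*b + 4.23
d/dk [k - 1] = 1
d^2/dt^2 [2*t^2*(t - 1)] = 12*t - 4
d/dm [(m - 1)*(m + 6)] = 2*m + 5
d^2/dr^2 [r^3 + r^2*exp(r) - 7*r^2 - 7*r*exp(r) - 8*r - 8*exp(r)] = r^2*exp(r) - 3*r*exp(r) + 6*r - 20*exp(r) - 14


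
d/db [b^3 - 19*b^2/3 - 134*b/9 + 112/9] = 3*b^2 - 38*b/3 - 134/9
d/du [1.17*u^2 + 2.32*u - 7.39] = 2.34*u + 2.32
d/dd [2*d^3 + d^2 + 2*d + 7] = 6*d^2 + 2*d + 2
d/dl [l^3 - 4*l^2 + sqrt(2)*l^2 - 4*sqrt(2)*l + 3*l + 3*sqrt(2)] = 3*l^2 - 8*l + 2*sqrt(2)*l - 4*sqrt(2) + 3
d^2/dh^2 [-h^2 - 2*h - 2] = -2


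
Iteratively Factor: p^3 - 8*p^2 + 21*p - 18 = (p - 2)*(p^2 - 6*p + 9) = (p - 3)*(p - 2)*(p - 3)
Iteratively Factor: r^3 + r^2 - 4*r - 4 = (r + 2)*(r^2 - r - 2) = (r + 1)*(r + 2)*(r - 2)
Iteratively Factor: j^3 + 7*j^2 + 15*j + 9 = (j + 1)*(j^2 + 6*j + 9) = (j + 1)*(j + 3)*(j + 3)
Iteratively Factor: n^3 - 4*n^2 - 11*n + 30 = (n + 3)*(n^2 - 7*n + 10) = (n - 5)*(n + 3)*(n - 2)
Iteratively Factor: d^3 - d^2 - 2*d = (d)*(d^2 - d - 2) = d*(d + 1)*(d - 2)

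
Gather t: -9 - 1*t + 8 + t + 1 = 0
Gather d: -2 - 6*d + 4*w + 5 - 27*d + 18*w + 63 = -33*d + 22*w + 66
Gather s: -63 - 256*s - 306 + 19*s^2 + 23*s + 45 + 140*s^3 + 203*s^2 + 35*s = 140*s^3 + 222*s^2 - 198*s - 324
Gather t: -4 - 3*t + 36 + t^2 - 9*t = t^2 - 12*t + 32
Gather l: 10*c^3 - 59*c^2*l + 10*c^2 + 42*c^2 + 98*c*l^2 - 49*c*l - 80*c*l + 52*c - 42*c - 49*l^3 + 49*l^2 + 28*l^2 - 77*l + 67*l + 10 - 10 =10*c^3 + 52*c^2 + 10*c - 49*l^3 + l^2*(98*c + 77) + l*(-59*c^2 - 129*c - 10)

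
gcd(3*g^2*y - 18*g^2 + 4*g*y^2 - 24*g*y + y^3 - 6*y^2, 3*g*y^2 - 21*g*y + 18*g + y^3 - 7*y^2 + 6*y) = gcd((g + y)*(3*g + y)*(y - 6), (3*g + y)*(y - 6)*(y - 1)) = 3*g*y - 18*g + y^2 - 6*y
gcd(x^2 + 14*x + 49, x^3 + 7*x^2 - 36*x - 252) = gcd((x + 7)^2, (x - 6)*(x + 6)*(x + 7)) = x + 7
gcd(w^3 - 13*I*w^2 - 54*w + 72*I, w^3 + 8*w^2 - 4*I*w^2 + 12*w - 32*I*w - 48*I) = w - 4*I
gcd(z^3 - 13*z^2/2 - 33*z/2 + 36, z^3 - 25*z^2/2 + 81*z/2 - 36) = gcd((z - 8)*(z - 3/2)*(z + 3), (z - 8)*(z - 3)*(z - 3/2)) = z^2 - 19*z/2 + 12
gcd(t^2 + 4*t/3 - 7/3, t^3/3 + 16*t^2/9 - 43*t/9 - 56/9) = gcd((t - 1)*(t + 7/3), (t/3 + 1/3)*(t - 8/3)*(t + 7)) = 1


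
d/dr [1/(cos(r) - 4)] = sin(r)/(cos(r) - 4)^2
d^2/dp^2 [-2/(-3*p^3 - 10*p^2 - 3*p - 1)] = 4*(-(9*p + 10)*(3*p^3 + 10*p^2 + 3*p + 1) + (9*p^2 + 20*p + 3)^2)/(3*p^3 + 10*p^2 + 3*p + 1)^3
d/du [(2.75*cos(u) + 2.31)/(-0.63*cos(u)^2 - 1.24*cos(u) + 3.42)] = (1.7325*sin(u)^2 - 2.9106*cos(u) - 14.0019)*sin(u)/(0.63*cos(u)^2 + 1.24*cos(u) - 3.42)^2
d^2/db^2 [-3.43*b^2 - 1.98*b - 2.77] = -6.86000000000000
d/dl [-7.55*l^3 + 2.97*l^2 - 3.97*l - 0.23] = -22.65*l^2 + 5.94*l - 3.97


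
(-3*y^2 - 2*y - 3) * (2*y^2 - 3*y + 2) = -6*y^4 + 5*y^3 - 6*y^2 + 5*y - 6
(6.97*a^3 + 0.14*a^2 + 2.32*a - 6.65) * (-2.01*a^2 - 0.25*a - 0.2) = -14.0097*a^5 - 2.0239*a^4 - 6.0922*a^3 + 12.7585*a^2 + 1.1985*a + 1.33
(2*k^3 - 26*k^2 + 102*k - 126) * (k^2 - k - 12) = 2*k^5 - 28*k^4 + 104*k^3 + 84*k^2 - 1098*k + 1512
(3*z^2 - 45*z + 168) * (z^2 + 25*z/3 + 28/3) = 3*z^4 - 20*z^3 - 179*z^2 + 980*z + 1568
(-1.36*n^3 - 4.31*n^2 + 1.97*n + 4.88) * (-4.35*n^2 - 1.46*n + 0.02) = 5.916*n^5 + 20.7341*n^4 - 2.3041*n^3 - 24.1904*n^2 - 7.0854*n + 0.0976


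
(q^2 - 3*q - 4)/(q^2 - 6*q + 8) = (q + 1)/(q - 2)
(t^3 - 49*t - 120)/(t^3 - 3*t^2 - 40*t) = (t + 3)/t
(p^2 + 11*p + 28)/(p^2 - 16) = (p + 7)/(p - 4)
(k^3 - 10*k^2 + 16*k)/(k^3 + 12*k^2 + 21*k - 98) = k*(k - 8)/(k^2 + 14*k + 49)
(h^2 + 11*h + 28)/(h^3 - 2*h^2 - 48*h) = (h^2 + 11*h + 28)/(h*(h^2 - 2*h - 48))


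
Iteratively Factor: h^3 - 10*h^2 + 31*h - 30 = (h - 3)*(h^2 - 7*h + 10) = (h - 5)*(h - 3)*(h - 2)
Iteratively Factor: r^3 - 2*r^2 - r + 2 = (r + 1)*(r^2 - 3*r + 2) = (r - 2)*(r + 1)*(r - 1)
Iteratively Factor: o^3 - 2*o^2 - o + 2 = (o - 1)*(o^2 - o - 2) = (o - 2)*(o - 1)*(o + 1)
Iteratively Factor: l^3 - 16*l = (l - 4)*(l^2 + 4*l) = l*(l - 4)*(l + 4)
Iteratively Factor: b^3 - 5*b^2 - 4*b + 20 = (b + 2)*(b^2 - 7*b + 10) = (b - 5)*(b + 2)*(b - 2)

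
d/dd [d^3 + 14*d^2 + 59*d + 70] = 3*d^2 + 28*d + 59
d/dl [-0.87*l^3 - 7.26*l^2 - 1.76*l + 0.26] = -2.61*l^2 - 14.52*l - 1.76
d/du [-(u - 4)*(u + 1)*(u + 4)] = -3*u^2 - 2*u + 16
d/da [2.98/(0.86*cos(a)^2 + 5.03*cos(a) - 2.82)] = (5.1256*cos(a) + 14.9894)*sin(a)/(0.86*cos(a)^2 + 5.03*cos(a) - 2.82)^2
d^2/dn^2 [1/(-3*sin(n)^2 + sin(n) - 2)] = (36*sin(n)^4 - 9*sin(n)^3 - 77*sin(n)^2 + 20*sin(n) + 10)/(3*sin(n)^2 - sin(n) + 2)^3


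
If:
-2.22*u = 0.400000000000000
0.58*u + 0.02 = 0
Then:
No Solution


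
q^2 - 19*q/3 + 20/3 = (q - 5)*(q - 4/3)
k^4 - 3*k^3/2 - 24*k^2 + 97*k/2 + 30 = (k - 4)*(k - 3)*(k + 1/2)*(k + 5)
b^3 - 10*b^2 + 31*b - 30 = (b - 5)*(b - 3)*(b - 2)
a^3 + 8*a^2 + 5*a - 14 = (a - 1)*(a + 2)*(a + 7)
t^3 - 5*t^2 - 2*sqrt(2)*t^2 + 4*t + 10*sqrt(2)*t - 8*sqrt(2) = (t - 4)*(t - 1)*(t - 2*sqrt(2))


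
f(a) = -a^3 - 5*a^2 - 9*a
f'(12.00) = -561.00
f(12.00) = -2556.00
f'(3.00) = -66.00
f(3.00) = -99.00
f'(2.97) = -65.16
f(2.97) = -97.03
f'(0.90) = -20.43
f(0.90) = -12.88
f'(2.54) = -53.75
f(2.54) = -71.51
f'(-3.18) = -7.54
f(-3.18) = 10.22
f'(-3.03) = -6.24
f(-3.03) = 9.18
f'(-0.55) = -4.41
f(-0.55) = 3.60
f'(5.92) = -173.34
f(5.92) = -435.99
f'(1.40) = -28.88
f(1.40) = -25.14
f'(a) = -3*a^2 - 10*a - 9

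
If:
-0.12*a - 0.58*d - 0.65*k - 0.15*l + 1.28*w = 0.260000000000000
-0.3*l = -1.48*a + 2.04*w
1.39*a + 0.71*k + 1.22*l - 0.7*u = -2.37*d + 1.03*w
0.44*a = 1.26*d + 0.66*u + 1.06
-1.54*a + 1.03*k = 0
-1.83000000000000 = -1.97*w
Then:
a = 1.20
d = -0.56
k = 1.80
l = -0.38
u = 0.27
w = 0.93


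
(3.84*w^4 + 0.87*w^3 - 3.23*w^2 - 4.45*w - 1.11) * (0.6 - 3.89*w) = -14.9376*w^5 - 1.0803*w^4 + 13.0867*w^3 + 15.3725*w^2 + 1.6479*w - 0.666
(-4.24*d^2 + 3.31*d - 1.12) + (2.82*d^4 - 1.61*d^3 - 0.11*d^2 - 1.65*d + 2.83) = 2.82*d^4 - 1.61*d^3 - 4.35*d^2 + 1.66*d + 1.71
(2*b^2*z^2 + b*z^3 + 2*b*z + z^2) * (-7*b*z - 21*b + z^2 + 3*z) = -14*b^3*z^3 - 42*b^3*z^2 - 5*b^2*z^4 - 15*b^2*z^3 - 14*b^2*z^2 - 42*b^2*z + b*z^5 + 3*b*z^4 - 5*b*z^3 - 15*b*z^2 + z^4 + 3*z^3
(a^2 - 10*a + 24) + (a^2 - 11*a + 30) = 2*a^2 - 21*a + 54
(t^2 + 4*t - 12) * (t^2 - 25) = t^4 + 4*t^3 - 37*t^2 - 100*t + 300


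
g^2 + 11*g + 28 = (g + 4)*(g + 7)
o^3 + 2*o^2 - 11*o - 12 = (o - 3)*(o + 1)*(o + 4)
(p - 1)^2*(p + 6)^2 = p^4 + 10*p^3 + 13*p^2 - 60*p + 36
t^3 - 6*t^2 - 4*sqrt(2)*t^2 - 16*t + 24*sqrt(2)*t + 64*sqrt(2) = (t - 8)*(t + 2)*(t - 4*sqrt(2))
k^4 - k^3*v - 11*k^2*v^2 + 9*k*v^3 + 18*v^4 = (k - 3*v)*(k - 2*v)*(k + v)*(k + 3*v)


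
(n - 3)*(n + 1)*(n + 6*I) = n^3 - 2*n^2 + 6*I*n^2 - 3*n - 12*I*n - 18*I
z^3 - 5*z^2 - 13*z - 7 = (z - 7)*(z + 1)^2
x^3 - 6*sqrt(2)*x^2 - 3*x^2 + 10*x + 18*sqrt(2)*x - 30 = (x - 3)*(x - 5*sqrt(2))*(x - sqrt(2))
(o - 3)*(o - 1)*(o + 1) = o^3 - 3*o^2 - o + 3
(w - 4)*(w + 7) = w^2 + 3*w - 28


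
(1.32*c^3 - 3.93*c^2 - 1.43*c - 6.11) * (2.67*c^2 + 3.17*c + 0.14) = 3.5244*c^5 - 6.3087*c^4 - 16.0914*c^3 - 21.397*c^2 - 19.5689*c - 0.8554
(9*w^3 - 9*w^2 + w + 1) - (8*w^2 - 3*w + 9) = 9*w^3 - 17*w^2 + 4*w - 8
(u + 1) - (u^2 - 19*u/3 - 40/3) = -u^2 + 22*u/3 + 43/3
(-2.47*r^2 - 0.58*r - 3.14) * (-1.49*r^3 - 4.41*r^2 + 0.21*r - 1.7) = 3.6803*r^5 + 11.7569*r^4 + 6.7177*r^3 + 17.9246*r^2 + 0.3266*r + 5.338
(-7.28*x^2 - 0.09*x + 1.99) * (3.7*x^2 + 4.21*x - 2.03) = -26.936*x^4 - 30.9818*x^3 + 21.7625*x^2 + 8.5606*x - 4.0397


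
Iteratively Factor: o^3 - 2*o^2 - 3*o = (o + 1)*(o^2 - 3*o) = (o - 3)*(o + 1)*(o)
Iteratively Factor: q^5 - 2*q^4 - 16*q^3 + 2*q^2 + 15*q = (q - 5)*(q^4 + 3*q^3 - q^2 - 3*q) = (q - 5)*(q + 3)*(q^3 - q) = (q - 5)*(q - 1)*(q + 3)*(q^2 + q) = (q - 5)*(q - 1)*(q + 1)*(q + 3)*(q)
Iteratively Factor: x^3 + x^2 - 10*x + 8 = (x - 2)*(x^2 + 3*x - 4) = (x - 2)*(x - 1)*(x + 4)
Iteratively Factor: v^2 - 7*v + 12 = (v - 4)*(v - 3)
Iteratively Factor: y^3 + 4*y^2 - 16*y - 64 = (y - 4)*(y^2 + 8*y + 16) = (y - 4)*(y + 4)*(y + 4)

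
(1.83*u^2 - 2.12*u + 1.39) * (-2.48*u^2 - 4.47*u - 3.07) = -4.5384*u^4 - 2.9225*u^3 + 0.411099999999999*u^2 + 0.295100000000001*u - 4.2673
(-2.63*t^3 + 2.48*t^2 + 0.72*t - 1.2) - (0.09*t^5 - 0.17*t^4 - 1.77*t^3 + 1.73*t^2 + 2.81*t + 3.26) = -0.09*t^5 + 0.17*t^4 - 0.86*t^3 + 0.75*t^2 - 2.09*t - 4.46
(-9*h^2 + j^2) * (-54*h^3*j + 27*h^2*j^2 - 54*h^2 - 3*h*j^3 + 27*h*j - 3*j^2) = 486*h^5*j - 243*h^4*j^2 + 486*h^4 - 27*h^3*j^3 - 243*h^3*j + 27*h^2*j^4 - 27*h^2*j^2 - 3*h*j^5 + 27*h*j^3 - 3*j^4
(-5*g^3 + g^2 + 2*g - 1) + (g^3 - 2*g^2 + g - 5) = -4*g^3 - g^2 + 3*g - 6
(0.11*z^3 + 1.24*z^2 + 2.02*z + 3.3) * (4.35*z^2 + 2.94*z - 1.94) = 0.4785*z^5 + 5.7174*z^4 + 12.2192*z^3 + 17.8882*z^2 + 5.7832*z - 6.402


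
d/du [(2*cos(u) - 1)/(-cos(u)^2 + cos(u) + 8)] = (2*cos(u) - cos(2*u) - 18)*sin(u)/(sin(u)^2 + cos(u) + 7)^2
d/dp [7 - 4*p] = -4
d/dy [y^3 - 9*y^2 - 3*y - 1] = 3*y^2 - 18*y - 3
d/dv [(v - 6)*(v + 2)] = 2*v - 4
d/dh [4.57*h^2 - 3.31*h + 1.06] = 9.14*h - 3.31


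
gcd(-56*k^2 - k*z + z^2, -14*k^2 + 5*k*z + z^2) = 7*k + z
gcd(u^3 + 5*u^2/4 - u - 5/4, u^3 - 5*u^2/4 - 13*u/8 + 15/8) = u^2 + u/4 - 5/4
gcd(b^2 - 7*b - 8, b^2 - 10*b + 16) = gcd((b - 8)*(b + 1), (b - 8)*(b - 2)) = b - 8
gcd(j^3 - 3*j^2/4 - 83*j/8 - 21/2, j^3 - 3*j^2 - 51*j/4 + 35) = j - 4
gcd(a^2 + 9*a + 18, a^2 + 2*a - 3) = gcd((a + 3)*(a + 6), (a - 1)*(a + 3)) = a + 3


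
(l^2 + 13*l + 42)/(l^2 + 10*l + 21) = (l + 6)/(l + 3)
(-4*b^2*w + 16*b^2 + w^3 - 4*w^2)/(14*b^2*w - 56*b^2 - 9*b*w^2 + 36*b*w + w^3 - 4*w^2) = (2*b + w)/(-7*b + w)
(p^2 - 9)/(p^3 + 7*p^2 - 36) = (p - 3)/(p^2 + 4*p - 12)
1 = 1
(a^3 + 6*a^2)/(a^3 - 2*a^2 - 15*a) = a*(a + 6)/(a^2 - 2*a - 15)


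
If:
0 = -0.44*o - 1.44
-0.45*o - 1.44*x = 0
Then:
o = -3.27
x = 1.02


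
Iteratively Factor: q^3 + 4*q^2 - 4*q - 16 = (q - 2)*(q^2 + 6*q + 8) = (q - 2)*(q + 4)*(q + 2)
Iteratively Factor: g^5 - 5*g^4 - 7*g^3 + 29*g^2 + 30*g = (g - 5)*(g^4 - 7*g^2 - 6*g) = (g - 5)*(g + 1)*(g^3 - g^2 - 6*g) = g*(g - 5)*(g + 1)*(g^2 - g - 6) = g*(g - 5)*(g + 1)*(g + 2)*(g - 3)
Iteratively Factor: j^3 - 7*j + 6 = (j - 2)*(j^2 + 2*j - 3) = (j - 2)*(j + 3)*(j - 1)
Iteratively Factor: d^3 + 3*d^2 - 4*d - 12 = (d - 2)*(d^2 + 5*d + 6) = (d - 2)*(d + 3)*(d + 2)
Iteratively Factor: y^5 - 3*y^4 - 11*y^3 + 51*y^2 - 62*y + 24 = (y - 3)*(y^4 - 11*y^2 + 18*y - 8) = (y - 3)*(y - 2)*(y^3 + 2*y^2 - 7*y + 4) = (y - 3)*(y - 2)*(y + 4)*(y^2 - 2*y + 1) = (y - 3)*(y - 2)*(y - 1)*(y + 4)*(y - 1)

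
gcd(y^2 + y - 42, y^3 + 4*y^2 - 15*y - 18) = 1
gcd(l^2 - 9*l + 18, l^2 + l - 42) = l - 6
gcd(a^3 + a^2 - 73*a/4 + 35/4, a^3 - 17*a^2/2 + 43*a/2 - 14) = a - 7/2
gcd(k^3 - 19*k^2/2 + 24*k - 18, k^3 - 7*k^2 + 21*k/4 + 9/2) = k^2 - 15*k/2 + 9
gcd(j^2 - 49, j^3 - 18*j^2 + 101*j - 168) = j - 7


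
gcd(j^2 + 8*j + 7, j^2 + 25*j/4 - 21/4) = j + 7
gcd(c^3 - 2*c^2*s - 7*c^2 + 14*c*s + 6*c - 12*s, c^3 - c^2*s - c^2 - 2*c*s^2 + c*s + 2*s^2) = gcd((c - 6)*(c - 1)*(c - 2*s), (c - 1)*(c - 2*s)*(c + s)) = -c^2 + 2*c*s + c - 2*s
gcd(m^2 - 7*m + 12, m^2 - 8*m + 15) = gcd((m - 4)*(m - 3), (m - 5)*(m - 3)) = m - 3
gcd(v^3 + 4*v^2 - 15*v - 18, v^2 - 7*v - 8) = v + 1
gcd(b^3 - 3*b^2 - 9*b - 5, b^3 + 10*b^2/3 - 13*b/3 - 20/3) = b + 1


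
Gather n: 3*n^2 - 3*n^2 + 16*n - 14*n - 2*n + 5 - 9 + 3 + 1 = 0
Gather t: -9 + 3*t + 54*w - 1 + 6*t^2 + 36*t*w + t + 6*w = 6*t^2 + t*(36*w + 4) + 60*w - 10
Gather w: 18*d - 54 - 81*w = 18*d - 81*w - 54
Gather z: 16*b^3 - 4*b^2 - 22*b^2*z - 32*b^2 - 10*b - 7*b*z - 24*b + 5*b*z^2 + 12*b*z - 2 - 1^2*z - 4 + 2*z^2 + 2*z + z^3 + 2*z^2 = 16*b^3 - 36*b^2 - 34*b + z^3 + z^2*(5*b + 4) + z*(-22*b^2 + 5*b + 1) - 6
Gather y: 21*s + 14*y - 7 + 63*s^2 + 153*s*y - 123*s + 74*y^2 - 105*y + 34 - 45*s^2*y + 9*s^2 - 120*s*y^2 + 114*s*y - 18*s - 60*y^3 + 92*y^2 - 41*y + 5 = 72*s^2 - 120*s - 60*y^3 + y^2*(166 - 120*s) + y*(-45*s^2 + 267*s - 132) + 32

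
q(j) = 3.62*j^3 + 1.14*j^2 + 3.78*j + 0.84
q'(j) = 10.86*j^2 + 2.28*j + 3.78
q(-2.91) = -89.71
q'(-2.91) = 89.11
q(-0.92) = -4.49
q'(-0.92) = 10.87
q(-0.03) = 0.73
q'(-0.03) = 3.72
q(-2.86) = -85.33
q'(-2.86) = 86.09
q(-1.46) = -13.51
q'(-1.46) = 23.60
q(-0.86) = -3.87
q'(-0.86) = 9.85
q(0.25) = 1.91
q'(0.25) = 5.03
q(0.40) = 2.77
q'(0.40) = 6.43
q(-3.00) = -97.98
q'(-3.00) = 94.68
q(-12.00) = -6135.72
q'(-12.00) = 1540.26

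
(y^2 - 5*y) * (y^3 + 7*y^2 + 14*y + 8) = y^5 + 2*y^4 - 21*y^3 - 62*y^2 - 40*y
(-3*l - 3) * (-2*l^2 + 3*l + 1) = 6*l^3 - 3*l^2 - 12*l - 3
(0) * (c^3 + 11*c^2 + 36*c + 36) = 0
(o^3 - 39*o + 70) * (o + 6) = o^4 + 6*o^3 - 39*o^2 - 164*o + 420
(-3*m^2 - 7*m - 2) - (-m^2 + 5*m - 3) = -2*m^2 - 12*m + 1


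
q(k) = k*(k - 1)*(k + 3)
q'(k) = k*(k - 1) + k*(k + 3) + (k - 1)*(k + 3)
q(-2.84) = 1.74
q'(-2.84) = 9.84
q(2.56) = 22.20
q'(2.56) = 26.90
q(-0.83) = 3.30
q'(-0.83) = -4.25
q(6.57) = 350.21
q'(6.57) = 152.77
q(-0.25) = 0.86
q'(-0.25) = -3.81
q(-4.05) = -21.48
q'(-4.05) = 30.01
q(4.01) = 84.61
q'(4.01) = 61.28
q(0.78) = -0.65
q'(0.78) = 1.95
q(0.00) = 0.00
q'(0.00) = -3.00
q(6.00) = 270.00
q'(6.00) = 129.00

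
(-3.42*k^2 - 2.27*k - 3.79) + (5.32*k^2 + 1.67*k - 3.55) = 1.9*k^2 - 0.6*k - 7.34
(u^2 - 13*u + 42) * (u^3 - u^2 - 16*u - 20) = u^5 - 14*u^4 + 39*u^3 + 146*u^2 - 412*u - 840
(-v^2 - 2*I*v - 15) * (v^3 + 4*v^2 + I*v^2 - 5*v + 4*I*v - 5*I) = -v^5 - 4*v^4 - 3*I*v^4 - 8*v^3 - 12*I*v^3 - 52*v^2 + 65*v - 60*I*v + 75*I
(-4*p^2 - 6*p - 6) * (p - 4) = -4*p^3 + 10*p^2 + 18*p + 24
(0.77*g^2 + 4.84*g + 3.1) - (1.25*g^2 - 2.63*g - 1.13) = -0.48*g^2 + 7.47*g + 4.23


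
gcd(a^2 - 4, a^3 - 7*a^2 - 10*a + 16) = a + 2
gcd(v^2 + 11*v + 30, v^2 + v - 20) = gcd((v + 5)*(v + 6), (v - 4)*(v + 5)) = v + 5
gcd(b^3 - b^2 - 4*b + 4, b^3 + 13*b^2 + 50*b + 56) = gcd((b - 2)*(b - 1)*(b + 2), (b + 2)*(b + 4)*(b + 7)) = b + 2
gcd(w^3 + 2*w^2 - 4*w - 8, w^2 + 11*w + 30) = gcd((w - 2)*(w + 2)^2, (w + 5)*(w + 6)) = 1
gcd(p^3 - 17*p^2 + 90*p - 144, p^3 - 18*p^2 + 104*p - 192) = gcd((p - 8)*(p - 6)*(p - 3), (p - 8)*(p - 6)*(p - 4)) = p^2 - 14*p + 48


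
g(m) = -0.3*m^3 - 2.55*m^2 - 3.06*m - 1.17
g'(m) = -0.9*m^2 - 5.1*m - 3.06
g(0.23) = -2.01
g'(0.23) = -4.28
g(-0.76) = -0.19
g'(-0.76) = 0.30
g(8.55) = -401.25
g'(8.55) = -112.46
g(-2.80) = -6.01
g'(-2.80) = 4.16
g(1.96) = -19.22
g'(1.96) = -16.51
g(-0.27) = -0.52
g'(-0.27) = -1.75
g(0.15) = -1.69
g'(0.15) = -3.85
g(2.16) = -22.70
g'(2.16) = -18.28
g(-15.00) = 483.48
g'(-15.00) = -129.06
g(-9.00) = 38.52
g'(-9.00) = -30.06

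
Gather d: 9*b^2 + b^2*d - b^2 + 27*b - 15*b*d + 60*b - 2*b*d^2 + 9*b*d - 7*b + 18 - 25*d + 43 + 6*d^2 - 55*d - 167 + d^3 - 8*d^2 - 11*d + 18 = 8*b^2 + 80*b + d^3 + d^2*(-2*b - 2) + d*(b^2 - 6*b - 91) - 88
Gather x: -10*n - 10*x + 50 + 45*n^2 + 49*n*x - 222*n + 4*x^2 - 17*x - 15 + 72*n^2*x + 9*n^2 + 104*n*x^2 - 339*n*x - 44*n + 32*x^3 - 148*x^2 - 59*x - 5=54*n^2 - 276*n + 32*x^3 + x^2*(104*n - 144) + x*(72*n^2 - 290*n - 86) + 30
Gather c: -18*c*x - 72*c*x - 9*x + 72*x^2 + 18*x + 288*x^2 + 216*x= -90*c*x + 360*x^2 + 225*x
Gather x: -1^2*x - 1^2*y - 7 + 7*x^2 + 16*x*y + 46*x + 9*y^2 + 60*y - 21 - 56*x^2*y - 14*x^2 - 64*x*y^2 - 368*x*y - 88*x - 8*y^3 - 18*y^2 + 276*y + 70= x^2*(-56*y - 7) + x*(-64*y^2 - 352*y - 43) - 8*y^3 - 9*y^2 + 335*y + 42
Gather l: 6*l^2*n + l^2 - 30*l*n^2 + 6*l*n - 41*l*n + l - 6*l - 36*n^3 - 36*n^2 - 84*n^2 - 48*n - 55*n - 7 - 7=l^2*(6*n + 1) + l*(-30*n^2 - 35*n - 5) - 36*n^3 - 120*n^2 - 103*n - 14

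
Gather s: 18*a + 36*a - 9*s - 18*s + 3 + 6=54*a - 27*s + 9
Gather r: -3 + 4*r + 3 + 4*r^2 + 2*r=4*r^2 + 6*r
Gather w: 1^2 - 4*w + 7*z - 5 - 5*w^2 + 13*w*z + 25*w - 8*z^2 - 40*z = -5*w^2 + w*(13*z + 21) - 8*z^2 - 33*z - 4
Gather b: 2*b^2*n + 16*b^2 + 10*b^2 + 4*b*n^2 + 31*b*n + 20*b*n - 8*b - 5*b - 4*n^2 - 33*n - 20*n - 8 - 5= b^2*(2*n + 26) + b*(4*n^2 + 51*n - 13) - 4*n^2 - 53*n - 13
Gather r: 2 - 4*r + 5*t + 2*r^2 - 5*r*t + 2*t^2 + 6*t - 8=2*r^2 + r*(-5*t - 4) + 2*t^2 + 11*t - 6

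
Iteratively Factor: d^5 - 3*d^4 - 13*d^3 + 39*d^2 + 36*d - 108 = (d - 3)*(d^4 - 13*d^2 + 36) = (d - 3)*(d + 3)*(d^3 - 3*d^2 - 4*d + 12) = (d - 3)*(d - 2)*(d + 3)*(d^2 - d - 6) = (d - 3)*(d - 2)*(d + 2)*(d + 3)*(d - 3)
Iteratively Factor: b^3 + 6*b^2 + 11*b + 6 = (b + 1)*(b^2 + 5*b + 6) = (b + 1)*(b + 3)*(b + 2)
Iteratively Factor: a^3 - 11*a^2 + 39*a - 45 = (a - 3)*(a^2 - 8*a + 15) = (a - 5)*(a - 3)*(a - 3)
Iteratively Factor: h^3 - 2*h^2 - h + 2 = (h - 2)*(h^2 - 1) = (h - 2)*(h - 1)*(h + 1)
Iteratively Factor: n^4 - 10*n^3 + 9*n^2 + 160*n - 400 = (n + 4)*(n^3 - 14*n^2 + 65*n - 100) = (n - 4)*(n + 4)*(n^2 - 10*n + 25) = (n - 5)*(n - 4)*(n + 4)*(n - 5)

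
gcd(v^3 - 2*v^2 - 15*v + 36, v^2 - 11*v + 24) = v - 3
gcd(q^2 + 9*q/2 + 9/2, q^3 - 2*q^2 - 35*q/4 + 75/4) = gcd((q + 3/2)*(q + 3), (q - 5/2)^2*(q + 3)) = q + 3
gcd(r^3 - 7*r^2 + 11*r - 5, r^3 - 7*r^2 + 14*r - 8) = r - 1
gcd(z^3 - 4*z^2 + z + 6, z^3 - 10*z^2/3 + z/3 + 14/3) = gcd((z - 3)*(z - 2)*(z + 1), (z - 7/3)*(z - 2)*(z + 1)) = z^2 - z - 2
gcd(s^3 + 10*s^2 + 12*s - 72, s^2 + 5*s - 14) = s - 2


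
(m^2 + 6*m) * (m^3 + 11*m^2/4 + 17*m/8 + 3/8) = m^5 + 35*m^4/4 + 149*m^3/8 + 105*m^2/8 + 9*m/4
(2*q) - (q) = q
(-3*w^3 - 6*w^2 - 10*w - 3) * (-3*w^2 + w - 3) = 9*w^5 + 15*w^4 + 33*w^3 + 17*w^2 + 27*w + 9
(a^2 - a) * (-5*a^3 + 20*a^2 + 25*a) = -5*a^5 + 25*a^4 + 5*a^3 - 25*a^2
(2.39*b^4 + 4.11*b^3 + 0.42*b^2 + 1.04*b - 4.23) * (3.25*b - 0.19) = 7.7675*b^5 + 12.9034*b^4 + 0.5841*b^3 + 3.3002*b^2 - 13.9451*b + 0.8037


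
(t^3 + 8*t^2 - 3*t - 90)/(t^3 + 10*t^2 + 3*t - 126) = (t + 5)/(t + 7)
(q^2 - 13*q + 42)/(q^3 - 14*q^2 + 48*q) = (q - 7)/(q*(q - 8))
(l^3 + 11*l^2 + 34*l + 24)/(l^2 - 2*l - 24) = (l^2 + 7*l + 6)/(l - 6)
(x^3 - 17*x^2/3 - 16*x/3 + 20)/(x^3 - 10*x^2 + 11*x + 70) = (x^2 - 23*x/3 + 10)/(x^2 - 12*x + 35)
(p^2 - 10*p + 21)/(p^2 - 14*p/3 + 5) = 3*(p - 7)/(3*p - 5)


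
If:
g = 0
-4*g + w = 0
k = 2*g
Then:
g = 0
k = 0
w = 0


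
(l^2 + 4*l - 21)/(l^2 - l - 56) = (l - 3)/(l - 8)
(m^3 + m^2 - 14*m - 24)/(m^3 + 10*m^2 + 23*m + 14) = (m^2 - m - 12)/(m^2 + 8*m + 7)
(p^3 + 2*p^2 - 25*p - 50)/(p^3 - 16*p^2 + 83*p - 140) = (p^2 + 7*p + 10)/(p^2 - 11*p + 28)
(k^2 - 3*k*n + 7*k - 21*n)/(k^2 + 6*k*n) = (k^2 - 3*k*n + 7*k - 21*n)/(k*(k + 6*n))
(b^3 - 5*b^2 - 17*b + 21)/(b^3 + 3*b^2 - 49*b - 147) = (b - 1)/(b + 7)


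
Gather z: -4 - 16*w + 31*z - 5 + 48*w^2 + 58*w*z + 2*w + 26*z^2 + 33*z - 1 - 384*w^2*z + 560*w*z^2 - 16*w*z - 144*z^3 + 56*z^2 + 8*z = 48*w^2 - 14*w - 144*z^3 + z^2*(560*w + 82) + z*(-384*w^2 + 42*w + 72) - 10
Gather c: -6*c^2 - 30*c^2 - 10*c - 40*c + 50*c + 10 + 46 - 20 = 36 - 36*c^2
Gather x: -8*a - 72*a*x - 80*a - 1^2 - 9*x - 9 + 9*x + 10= -72*a*x - 88*a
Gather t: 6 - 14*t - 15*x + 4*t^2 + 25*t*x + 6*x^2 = 4*t^2 + t*(25*x - 14) + 6*x^2 - 15*x + 6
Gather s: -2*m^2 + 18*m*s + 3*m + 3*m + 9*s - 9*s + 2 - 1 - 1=-2*m^2 + 18*m*s + 6*m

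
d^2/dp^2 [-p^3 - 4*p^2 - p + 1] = -6*p - 8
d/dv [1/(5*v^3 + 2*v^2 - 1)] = v*(-15*v - 4)/(5*v^3 + 2*v^2 - 1)^2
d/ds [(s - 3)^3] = 3*(s - 3)^2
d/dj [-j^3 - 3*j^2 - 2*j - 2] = -3*j^2 - 6*j - 2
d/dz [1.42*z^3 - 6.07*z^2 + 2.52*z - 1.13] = 4.26*z^2 - 12.14*z + 2.52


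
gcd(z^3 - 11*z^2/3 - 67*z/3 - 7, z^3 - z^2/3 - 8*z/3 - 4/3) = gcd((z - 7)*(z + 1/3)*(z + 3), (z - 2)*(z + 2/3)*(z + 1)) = 1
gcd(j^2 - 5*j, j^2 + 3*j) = j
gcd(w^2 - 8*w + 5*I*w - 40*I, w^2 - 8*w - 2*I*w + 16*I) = w - 8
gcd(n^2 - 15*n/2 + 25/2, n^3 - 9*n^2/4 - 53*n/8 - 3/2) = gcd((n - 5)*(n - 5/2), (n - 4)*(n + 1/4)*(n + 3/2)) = 1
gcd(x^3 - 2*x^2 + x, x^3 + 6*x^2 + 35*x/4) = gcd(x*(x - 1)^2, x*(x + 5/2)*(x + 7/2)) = x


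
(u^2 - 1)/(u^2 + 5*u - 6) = (u + 1)/(u + 6)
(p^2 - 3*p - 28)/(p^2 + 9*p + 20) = (p - 7)/(p + 5)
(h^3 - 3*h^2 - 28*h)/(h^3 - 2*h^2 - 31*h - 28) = h/(h + 1)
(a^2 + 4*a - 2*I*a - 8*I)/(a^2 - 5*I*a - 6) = (a + 4)/(a - 3*I)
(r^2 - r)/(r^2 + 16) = r*(r - 1)/(r^2 + 16)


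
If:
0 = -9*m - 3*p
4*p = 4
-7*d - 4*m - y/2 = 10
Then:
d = -y/14 - 26/21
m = -1/3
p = 1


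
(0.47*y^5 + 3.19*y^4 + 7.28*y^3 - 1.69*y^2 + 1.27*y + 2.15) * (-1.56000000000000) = -0.7332*y^5 - 4.9764*y^4 - 11.3568*y^3 + 2.6364*y^2 - 1.9812*y - 3.354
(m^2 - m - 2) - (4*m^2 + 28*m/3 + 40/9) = -3*m^2 - 31*m/3 - 58/9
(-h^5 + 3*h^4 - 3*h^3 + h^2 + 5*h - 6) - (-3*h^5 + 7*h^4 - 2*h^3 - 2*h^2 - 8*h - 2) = 2*h^5 - 4*h^4 - h^3 + 3*h^2 + 13*h - 4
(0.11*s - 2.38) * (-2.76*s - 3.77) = -0.3036*s^2 + 6.1541*s + 8.9726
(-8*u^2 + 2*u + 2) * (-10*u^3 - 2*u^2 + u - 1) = 80*u^5 - 4*u^4 - 32*u^3 + 6*u^2 - 2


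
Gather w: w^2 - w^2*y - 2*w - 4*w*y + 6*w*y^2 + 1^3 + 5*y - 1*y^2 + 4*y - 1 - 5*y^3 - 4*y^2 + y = w^2*(1 - y) + w*(6*y^2 - 4*y - 2) - 5*y^3 - 5*y^2 + 10*y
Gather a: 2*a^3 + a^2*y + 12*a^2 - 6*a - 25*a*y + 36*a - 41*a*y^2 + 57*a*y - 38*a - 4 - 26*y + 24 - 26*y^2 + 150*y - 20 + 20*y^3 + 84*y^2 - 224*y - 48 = 2*a^3 + a^2*(y + 12) + a*(-41*y^2 + 32*y - 8) + 20*y^3 + 58*y^2 - 100*y - 48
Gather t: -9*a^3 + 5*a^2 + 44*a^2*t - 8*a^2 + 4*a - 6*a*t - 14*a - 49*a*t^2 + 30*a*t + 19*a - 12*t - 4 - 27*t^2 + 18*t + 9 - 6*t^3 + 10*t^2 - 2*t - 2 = -9*a^3 - 3*a^2 + 9*a - 6*t^3 + t^2*(-49*a - 17) + t*(44*a^2 + 24*a + 4) + 3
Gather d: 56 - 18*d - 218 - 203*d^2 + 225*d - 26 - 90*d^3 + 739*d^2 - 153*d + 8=-90*d^3 + 536*d^2 + 54*d - 180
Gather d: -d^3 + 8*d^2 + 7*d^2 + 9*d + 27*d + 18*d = -d^3 + 15*d^2 + 54*d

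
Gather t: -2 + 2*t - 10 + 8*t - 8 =10*t - 20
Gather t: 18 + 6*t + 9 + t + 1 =7*t + 28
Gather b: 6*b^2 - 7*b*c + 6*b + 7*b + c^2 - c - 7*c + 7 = 6*b^2 + b*(13 - 7*c) + c^2 - 8*c + 7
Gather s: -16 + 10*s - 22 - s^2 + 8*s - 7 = -s^2 + 18*s - 45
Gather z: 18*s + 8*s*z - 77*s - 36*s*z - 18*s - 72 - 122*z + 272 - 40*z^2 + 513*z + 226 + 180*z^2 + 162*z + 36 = -77*s + 140*z^2 + z*(553 - 28*s) + 462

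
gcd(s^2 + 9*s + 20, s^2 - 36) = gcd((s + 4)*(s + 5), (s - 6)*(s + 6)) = 1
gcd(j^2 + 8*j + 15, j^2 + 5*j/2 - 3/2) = j + 3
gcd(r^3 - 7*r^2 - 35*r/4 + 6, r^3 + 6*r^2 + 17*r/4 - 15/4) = r^2 + r - 3/4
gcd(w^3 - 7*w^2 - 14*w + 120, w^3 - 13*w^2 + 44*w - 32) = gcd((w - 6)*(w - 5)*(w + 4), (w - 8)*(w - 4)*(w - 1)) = 1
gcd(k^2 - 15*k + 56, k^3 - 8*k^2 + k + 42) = k - 7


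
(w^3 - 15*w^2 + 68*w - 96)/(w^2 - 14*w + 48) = (w^2 - 7*w + 12)/(w - 6)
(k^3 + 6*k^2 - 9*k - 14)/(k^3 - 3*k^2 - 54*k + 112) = (k + 1)/(k - 8)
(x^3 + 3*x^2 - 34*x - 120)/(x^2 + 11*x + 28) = (x^2 - x - 30)/(x + 7)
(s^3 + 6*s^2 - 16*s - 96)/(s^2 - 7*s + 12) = (s^2 + 10*s + 24)/(s - 3)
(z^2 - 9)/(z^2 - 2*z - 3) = (z + 3)/(z + 1)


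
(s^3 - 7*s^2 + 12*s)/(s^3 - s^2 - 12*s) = (s - 3)/(s + 3)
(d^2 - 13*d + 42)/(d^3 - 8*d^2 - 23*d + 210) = 1/(d + 5)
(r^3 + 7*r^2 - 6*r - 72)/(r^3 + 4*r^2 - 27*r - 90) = (r^2 + r - 12)/(r^2 - 2*r - 15)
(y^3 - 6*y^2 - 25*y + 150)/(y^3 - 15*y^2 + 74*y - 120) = (y + 5)/(y - 4)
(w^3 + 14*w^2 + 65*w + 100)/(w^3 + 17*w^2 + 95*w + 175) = (w + 4)/(w + 7)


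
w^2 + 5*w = w*(w + 5)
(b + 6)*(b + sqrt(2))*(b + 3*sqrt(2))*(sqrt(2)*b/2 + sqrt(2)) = sqrt(2)*b^4/2 + 4*b^3 + 4*sqrt(2)*b^3 + 9*sqrt(2)*b^2 + 32*b^2 + 24*sqrt(2)*b + 48*b + 36*sqrt(2)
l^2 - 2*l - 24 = (l - 6)*(l + 4)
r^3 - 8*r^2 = r^2*(r - 8)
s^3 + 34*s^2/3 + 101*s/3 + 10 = (s + 1/3)*(s + 5)*(s + 6)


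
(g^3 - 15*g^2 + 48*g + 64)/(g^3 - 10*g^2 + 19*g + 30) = (g^2 - 16*g + 64)/(g^2 - 11*g + 30)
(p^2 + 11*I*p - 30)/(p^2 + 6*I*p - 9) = (p^2 + 11*I*p - 30)/(p^2 + 6*I*p - 9)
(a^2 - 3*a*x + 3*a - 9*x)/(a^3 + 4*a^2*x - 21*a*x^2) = (a + 3)/(a*(a + 7*x))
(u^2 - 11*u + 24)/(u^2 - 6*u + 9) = (u - 8)/(u - 3)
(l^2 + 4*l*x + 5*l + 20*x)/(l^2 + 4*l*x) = (l + 5)/l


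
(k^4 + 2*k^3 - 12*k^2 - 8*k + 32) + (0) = k^4 + 2*k^3 - 12*k^2 - 8*k + 32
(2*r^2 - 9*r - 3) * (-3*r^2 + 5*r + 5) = -6*r^4 + 37*r^3 - 26*r^2 - 60*r - 15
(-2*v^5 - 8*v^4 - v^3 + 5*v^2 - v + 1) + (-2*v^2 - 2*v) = -2*v^5 - 8*v^4 - v^3 + 3*v^2 - 3*v + 1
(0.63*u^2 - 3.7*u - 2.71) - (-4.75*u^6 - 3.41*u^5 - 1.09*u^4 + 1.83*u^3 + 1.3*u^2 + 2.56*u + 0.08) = 4.75*u^6 + 3.41*u^5 + 1.09*u^4 - 1.83*u^3 - 0.67*u^2 - 6.26*u - 2.79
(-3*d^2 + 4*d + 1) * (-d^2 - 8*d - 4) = 3*d^4 + 20*d^3 - 21*d^2 - 24*d - 4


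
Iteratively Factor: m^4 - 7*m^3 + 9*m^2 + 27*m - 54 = (m + 2)*(m^3 - 9*m^2 + 27*m - 27) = (m - 3)*(m + 2)*(m^2 - 6*m + 9) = (m - 3)^2*(m + 2)*(m - 3)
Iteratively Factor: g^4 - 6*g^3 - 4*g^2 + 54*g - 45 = (g - 5)*(g^3 - g^2 - 9*g + 9) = (g - 5)*(g - 3)*(g^2 + 2*g - 3) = (g - 5)*(g - 3)*(g + 3)*(g - 1)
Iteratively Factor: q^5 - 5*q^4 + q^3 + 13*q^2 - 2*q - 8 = (q - 4)*(q^4 - q^3 - 3*q^2 + q + 2) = (q - 4)*(q - 1)*(q^3 - 3*q - 2) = (q - 4)*(q - 2)*(q - 1)*(q^2 + 2*q + 1) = (q - 4)*(q - 2)*(q - 1)*(q + 1)*(q + 1)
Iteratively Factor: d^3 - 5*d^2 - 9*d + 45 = (d - 3)*(d^2 - 2*d - 15) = (d - 5)*(d - 3)*(d + 3)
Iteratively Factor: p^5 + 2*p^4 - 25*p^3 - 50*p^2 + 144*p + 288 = (p - 4)*(p^4 + 6*p^3 - p^2 - 54*p - 72) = (p - 4)*(p + 2)*(p^3 + 4*p^2 - 9*p - 36) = (p - 4)*(p + 2)*(p + 4)*(p^2 - 9) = (p - 4)*(p - 3)*(p + 2)*(p + 4)*(p + 3)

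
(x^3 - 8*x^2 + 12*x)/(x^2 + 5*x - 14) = x*(x - 6)/(x + 7)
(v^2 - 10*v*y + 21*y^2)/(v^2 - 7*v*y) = (v - 3*y)/v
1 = 1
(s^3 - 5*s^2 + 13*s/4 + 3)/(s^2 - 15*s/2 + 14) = (4*s^2 - 4*s - 3)/(2*(2*s - 7))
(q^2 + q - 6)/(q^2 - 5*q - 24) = (q - 2)/(q - 8)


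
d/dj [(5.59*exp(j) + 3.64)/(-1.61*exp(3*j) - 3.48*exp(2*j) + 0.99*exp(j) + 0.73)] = (17.9998*exp(3*j) + 37.0344*exp(2*j) + 25.3344*exp(j) + 0.4771)*exp(j)/(2.5921*exp(6*j) + 11.2056*exp(5*j) + 8.9226*exp(4*j) - 9.241*exp(3*j) - 4.1007*exp(2*j) + 1.4454*exp(j) + 0.5329)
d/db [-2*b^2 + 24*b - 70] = 24 - 4*b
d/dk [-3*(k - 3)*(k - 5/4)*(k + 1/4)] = -9*k^2 + 24*k - 129/16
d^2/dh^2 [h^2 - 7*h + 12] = 2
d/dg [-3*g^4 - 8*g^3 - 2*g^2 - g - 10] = -12*g^3 - 24*g^2 - 4*g - 1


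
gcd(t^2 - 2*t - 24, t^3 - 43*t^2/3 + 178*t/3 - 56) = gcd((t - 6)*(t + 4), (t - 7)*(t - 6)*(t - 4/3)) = t - 6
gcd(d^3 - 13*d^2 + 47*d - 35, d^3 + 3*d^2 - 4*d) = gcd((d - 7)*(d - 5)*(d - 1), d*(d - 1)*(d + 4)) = d - 1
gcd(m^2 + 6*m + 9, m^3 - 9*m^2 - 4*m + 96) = m + 3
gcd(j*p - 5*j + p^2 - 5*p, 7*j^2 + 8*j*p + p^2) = j + p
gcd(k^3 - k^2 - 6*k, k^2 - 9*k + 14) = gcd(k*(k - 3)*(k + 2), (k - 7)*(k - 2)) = 1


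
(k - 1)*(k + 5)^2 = k^3 + 9*k^2 + 15*k - 25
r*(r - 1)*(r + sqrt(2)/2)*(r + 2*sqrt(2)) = r^4 - r^3 + 5*sqrt(2)*r^3/2 - 5*sqrt(2)*r^2/2 + 2*r^2 - 2*r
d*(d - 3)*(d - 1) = d^3 - 4*d^2 + 3*d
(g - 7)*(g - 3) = g^2 - 10*g + 21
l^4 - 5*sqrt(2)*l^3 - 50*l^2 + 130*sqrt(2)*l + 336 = (l - 7*sqrt(2))*(l - 3*sqrt(2))*(l + sqrt(2))*(l + 4*sqrt(2))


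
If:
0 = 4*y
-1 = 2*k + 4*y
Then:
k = -1/2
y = 0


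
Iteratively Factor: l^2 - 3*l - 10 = (l - 5)*(l + 2)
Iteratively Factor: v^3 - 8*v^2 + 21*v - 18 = (v - 3)*(v^2 - 5*v + 6) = (v - 3)*(v - 2)*(v - 3)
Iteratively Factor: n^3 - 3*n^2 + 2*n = (n - 1)*(n^2 - 2*n) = (n - 2)*(n - 1)*(n)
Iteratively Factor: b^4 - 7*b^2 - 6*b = (b - 3)*(b^3 + 3*b^2 + 2*b) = b*(b - 3)*(b^2 + 3*b + 2) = b*(b - 3)*(b + 1)*(b + 2)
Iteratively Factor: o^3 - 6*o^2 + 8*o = (o)*(o^2 - 6*o + 8) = o*(o - 2)*(o - 4)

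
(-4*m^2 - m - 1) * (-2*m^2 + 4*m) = 8*m^4 - 14*m^3 - 2*m^2 - 4*m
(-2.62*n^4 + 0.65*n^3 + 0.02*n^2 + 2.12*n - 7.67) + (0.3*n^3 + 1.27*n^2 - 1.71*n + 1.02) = -2.62*n^4 + 0.95*n^3 + 1.29*n^2 + 0.41*n - 6.65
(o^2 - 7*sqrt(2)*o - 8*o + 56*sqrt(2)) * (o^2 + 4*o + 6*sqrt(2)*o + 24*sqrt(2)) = o^4 - 4*o^3 - sqrt(2)*o^3 - 116*o^2 + 4*sqrt(2)*o^2 + 32*sqrt(2)*o + 336*o + 2688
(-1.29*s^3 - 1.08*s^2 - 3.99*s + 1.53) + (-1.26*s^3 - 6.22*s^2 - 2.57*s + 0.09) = -2.55*s^3 - 7.3*s^2 - 6.56*s + 1.62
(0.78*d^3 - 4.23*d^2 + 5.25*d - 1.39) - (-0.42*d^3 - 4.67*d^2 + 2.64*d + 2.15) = 1.2*d^3 + 0.44*d^2 + 2.61*d - 3.54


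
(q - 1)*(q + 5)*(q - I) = q^3 + 4*q^2 - I*q^2 - 5*q - 4*I*q + 5*I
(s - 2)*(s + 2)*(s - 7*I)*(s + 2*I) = s^4 - 5*I*s^3 + 10*s^2 + 20*I*s - 56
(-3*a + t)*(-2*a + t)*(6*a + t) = 36*a^3 - 24*a^2*t + a*t^2 + t^3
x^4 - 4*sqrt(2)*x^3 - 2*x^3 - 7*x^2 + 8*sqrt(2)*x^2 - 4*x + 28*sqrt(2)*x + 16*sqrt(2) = (x - 4)*(x + 1)^2*(x - 4*sqrt(2))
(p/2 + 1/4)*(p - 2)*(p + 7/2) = p^3/2 + p^2 - 25*p/8 - 7/4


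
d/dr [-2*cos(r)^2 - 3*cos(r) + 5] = (4*cos(r) + 3)*sin(r)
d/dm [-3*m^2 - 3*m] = -6*m - 3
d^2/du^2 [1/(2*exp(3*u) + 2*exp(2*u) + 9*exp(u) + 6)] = (2*(6*exp(2*u) + 4*exp(u) + 9)^2*exp(u) - (18*exp(2*u) + 8*exp(u) + 9)*(2*exp(3*u) + 2*exp(2*u) + 9*exp(u) + 6))*exp(u)/(2*exp(3*u) + 2*exp(2*u) + 9*exp(u) + 6)^3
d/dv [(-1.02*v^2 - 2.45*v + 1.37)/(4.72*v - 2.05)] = (-4.8144*v^2 + 4.182*v - 1.4439)/(22.2784*v^2 - 19.352*v + 4.2025)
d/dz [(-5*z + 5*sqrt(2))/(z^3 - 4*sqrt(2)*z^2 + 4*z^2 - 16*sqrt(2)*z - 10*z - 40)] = 5*(-z^3 - 4*z^2 + 4*sqrt(2)*z^2 + 10*z + 16*sqrt(2)*z - (z - sqrt(2))*(-3*z^2 - 8*z + 8*sqrt(2)*z + 10 + 16*sqrt(2)) + 40)/(-z^3 - 4*z^2 + 4*sqrt(2)*z^2 + 10*z + 16*sqrt(2)*z + 40)^2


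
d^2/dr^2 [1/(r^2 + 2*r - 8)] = 2*(-r^2 - 2*r + 4*(r + 1)^2 + 8)/(r^2 + 2*r - 8)^3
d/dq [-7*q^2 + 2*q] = 2 - 14*q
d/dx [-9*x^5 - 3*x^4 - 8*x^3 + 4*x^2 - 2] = x*(-45*x^3 - 12*x^2 - 24*x + 8)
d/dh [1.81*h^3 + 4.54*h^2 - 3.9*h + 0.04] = 5.43*h^2 + 9.08*h - 3.9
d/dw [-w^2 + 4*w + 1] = 4 - 2*w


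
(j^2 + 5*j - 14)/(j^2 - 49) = (j - 2)/(j - 7)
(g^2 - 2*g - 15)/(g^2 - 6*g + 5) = (g + 3)/(g - 1)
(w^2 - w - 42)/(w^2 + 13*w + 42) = (w - 7)/(w + 7)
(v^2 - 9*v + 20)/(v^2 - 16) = (v - 5)/(v + 4)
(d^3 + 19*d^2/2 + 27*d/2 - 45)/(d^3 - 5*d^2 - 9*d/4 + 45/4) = 2*(d^2 + 11*d + 30)/(2*d^2 - 7*d - 15)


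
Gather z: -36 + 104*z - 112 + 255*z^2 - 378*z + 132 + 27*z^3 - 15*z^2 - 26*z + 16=27*z^3 + 240*z^2 - 300*z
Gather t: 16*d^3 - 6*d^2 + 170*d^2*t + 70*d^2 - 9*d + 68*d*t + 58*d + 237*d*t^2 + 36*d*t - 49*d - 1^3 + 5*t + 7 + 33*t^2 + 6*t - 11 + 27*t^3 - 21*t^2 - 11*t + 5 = 16*d^3 + 64*d^2 + 27*t^3 + t^2*(237*d + 12) + t*(170*d^2 + 104*d)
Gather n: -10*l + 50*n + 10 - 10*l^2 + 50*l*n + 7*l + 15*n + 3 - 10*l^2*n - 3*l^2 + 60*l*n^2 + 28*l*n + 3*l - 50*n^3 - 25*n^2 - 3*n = -13*l^2 - 50*n^3 + n^2*(60*l - 25) + n*(-10*l^2 + 78*l + 62) + 13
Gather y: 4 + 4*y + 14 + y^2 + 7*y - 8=y^2 + 11*y + 10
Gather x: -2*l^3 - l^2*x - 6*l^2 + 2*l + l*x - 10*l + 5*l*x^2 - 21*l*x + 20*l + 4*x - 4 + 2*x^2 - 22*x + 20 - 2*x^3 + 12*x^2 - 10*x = -2*l^3 - 6*l^2 + 12*l - 2*x^3 + x^2*(5*l + 14) + x*(-l^2 - 20*l - 28) + 16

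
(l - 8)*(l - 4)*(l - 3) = l^3 - 15*l^2 + 68*l - 96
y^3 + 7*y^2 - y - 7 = (y - 1)*(y + 1)*(y + 7)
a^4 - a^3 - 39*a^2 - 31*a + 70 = (a - 7)*(a - 1)*(a + 2)*(a + 5)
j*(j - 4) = j^2 - 4*j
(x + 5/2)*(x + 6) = x^2 + 17*x/2 + 15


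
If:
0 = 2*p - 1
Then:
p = 1/2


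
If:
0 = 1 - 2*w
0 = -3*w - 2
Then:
No Solution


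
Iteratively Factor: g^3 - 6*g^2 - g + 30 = (g + 2)*(g^2 - 8*g + 15) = (g - 5)*(g + 2)*(g - 3)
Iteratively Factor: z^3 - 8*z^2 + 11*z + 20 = (z - 4)*(z^2 - 4*z - 5) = (z - 5)*(z - 4)*(z + 1)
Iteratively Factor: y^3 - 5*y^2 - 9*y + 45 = (y + 3)*(y^2 - 8*y + 15) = (y - 3)*(y + 3)*(y - 5)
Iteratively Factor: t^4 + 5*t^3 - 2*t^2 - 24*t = (t + 3)*(t^3 + 2*t^2 - 8*t) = (t + 3)*(t + 4)*(t^2 - 2*t) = t*(t + 3)*(t + 4)*(t - 2)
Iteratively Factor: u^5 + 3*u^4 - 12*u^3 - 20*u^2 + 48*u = (u - 2)*(u^4 + 5*u^3 - 2*u^2 - 24*u) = (u - 2)^2*(u^3 + 7*u^2 + 12*u) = (u - 2)^2*(u + 4)*(u^2 + 3*u) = (u - 2)^2*(u + 3)*(u + 4)*(u)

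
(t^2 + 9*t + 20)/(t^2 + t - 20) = (t + 4)/(t - 4)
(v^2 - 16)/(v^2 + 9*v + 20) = (v - 4)/(v + 5)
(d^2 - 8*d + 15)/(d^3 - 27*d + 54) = (d - 5)/(d^2 + 3*d - 18)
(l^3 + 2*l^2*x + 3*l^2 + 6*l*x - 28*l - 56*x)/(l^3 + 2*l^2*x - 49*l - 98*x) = (l - 4)/(l - 7)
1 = 1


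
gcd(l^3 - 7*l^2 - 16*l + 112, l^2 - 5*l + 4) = l - 4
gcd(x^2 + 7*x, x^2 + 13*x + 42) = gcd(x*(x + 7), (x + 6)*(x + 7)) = x + 7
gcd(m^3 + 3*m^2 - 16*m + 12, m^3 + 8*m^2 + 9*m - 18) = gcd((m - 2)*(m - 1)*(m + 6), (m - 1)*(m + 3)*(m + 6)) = m^2 + 5*m - 6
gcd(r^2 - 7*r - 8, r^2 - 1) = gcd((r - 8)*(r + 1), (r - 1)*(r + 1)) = r + 1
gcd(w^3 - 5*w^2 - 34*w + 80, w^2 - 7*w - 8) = w - 8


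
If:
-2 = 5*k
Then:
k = -2/5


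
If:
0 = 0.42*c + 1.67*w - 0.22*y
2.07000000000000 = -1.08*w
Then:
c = 0.523809523809524*y + 7.62103174603175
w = -1.92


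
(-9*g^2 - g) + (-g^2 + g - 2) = -10*g^2 - 2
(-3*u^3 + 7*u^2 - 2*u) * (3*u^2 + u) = -9*u^5 + 18*u^4 + u^3 - 2*u^2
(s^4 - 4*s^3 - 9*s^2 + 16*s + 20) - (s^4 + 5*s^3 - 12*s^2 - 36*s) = -9*s^3 + 3*s^2 + 52*s + 20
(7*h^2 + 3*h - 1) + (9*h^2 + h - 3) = 16*h^2 + 4*h - 4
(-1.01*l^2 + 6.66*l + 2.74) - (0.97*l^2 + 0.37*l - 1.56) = -1.98*l^2 + 6.29*l + 4.3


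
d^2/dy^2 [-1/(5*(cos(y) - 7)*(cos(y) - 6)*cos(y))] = (784*(1 - cos(y)^2)^2/cos(y)^3 - 12*sin(y)^6/cos(y)^3 - 3*cos(y)^3 - 143*cos(y)^2 + 3276*tan(y)^2 + 1846 + 2030/cos(y) - 4300/cos(y)^3)/(5*(cos(y) - 7)^3*(cos(y) - 6)^3)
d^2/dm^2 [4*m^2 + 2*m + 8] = 8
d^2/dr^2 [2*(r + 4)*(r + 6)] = 4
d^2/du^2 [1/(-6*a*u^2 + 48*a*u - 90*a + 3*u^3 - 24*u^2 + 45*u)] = 2*((2*a - 3*u + 8)*(2*a*u^2 - 16*a*u + 30*a - u^3 + 8*u^2 - 15*u) - (-4*a*u + 16*a + 3*u^2 - 16*u + 15)^2)/(3*(2*a*u^2 - 16*a*u + 30*a - u^3 + 8*u^2 - 15*u)^3)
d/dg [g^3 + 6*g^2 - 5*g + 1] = 3*g^2 + 12*g - 5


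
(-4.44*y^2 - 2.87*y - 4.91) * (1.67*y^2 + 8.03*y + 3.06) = -7.4148*y^4 - 40.4461*y^3 - 44.8322*y^2 - 48.2095*y - 15.0246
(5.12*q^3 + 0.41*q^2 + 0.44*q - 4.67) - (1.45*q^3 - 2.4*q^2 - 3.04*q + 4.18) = 3.67*q^3 + 2.81*q^2 + 3.48*q - 8.85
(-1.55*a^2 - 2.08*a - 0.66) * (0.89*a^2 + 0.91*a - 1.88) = -1.3795*a^4 - 3.2617*a^3 + 0.4338*a^2 + 3.3098*a + 1.2408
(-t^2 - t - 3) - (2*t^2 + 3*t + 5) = -3*t^2 - 4*t - 8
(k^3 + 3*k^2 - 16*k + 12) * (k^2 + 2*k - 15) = k^5 + 5*k^4 - 25*k^3 - 65*k^2 + 264*k - 180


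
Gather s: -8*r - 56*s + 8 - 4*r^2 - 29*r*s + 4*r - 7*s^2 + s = -4*r^2 - 4*r - 7*s^2 + s*(-29*r - 55) + 8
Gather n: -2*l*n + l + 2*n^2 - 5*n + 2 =l + 2*n^2 + n*(-2*l - 5) + 2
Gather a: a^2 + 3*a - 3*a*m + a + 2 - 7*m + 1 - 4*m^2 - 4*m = a^2 + a*(4 - 3*m) - 4*m^2 - 11*m + 3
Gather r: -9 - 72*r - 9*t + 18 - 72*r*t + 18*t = r*(-72*t - 72) + 9*t + 9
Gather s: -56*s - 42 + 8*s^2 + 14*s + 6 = 8*s^2 - 42*s - 36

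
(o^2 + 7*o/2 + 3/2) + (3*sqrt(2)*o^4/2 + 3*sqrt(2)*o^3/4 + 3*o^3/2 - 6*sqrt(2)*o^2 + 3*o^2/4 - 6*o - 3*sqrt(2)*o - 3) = 3*sqrt(2)*o^4/2 + 3*sqrt(2)*o^3/4 + 3*o^3/2 - 6*sqrt(2)*o^2 + 7*o^2/4 - 3*sqrt(2)*o - 5*o/2 - 3/2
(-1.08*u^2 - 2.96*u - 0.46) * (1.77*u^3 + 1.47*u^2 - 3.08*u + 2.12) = -1.9116*u^5 - 6.8268*u^4 - 1.839*u^3 + 6.151*u^2 - 4.8584*u - 0.9752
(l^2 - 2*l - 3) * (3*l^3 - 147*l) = 3*l^5 - 6*l^4 - 156*l^3 + 294*l^2 + 441*l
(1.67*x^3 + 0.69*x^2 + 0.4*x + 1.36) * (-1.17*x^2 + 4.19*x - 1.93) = -1.9539*x^5 + 6.19*x^4 - 0.799999999999999*x^3 - 1.2469*x^2 + 4.9264*x - 2.6248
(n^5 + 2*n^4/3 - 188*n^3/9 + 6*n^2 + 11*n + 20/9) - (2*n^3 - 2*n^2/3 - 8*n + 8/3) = n^5 + 2*n^4/3 - 206*n^3/9 + 20*n^2/3 + 19*n - 4/9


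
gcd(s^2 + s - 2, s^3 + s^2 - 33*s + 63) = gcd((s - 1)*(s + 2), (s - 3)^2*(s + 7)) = 1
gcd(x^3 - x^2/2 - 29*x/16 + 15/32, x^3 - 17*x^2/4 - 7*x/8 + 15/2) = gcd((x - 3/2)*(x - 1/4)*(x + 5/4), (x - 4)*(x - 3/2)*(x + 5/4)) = x^2 - x/4 - 15/8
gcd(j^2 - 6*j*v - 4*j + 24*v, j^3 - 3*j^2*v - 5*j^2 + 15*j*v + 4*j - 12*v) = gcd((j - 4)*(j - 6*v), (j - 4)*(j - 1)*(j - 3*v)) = j - 4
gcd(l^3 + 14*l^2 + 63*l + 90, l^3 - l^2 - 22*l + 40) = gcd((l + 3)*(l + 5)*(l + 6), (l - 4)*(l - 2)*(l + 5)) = l + 5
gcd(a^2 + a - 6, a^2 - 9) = a + 3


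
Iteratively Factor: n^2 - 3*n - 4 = (n + 1)*(n - 4)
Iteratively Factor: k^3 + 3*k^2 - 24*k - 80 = (k + 4)*(k^2 - k - 20) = (k - 5)*(k + 4)*(k + 4)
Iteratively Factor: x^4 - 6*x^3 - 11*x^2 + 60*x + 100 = (x - 5)*(x^3 - x^2 - 16*x - 20) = (x - 5)^2*(x^2 + 4*x + 4) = (x - 5)^2*(x + 2)*(x + 2)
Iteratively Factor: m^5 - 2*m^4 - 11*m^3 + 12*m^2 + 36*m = (m - 3)*(m^4 + m^3 - 8*m^2 - 12*m) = (m - 3)*(m + 2)*(m^3 - m^2 - 6*m) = (m - 3)*(m + 2)^2*(m^2 - 3*m) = m*(m - 3)*(m + 2)^2*(m - 3)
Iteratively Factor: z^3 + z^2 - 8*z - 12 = (z + 2)*(z^2 - z - 6) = (z + 2)^2*(z - 3)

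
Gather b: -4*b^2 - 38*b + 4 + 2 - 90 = -4*b^2 - 38*b - 84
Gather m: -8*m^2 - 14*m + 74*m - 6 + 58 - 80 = -8*m^2 + 60*m - 28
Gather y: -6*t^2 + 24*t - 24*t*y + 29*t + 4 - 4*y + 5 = -6*t^2 + 53*t + y*(-24*t - 4) + 9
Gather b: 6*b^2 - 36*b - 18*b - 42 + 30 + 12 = 6*b^2 - 54*b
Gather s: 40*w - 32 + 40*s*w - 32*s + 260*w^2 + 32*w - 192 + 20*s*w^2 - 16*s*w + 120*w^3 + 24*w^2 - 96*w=s*(20*w^2 + 24*w - 32) + 120*w^3 + 284*w^2 - 24*w - 224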